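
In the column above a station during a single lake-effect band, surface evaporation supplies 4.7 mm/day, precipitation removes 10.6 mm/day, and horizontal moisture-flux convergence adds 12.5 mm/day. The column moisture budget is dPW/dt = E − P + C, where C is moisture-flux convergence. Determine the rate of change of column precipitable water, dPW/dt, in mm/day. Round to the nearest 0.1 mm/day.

dPW/dt ≈ 6.6 mm/day

dPW/dt = E − P + C = 4.7 − 10.6 + (12.5) = 6.6 mm/day.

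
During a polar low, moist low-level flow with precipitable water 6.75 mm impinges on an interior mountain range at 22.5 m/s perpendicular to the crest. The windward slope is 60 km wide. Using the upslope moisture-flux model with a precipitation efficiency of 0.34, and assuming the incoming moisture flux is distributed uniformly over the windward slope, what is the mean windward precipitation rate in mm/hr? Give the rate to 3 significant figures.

Incoming column moisture flux per unit ridge length: F = V × PW = 22.5 × 6.75 = 151.875 mm·m/s.
Spread over the 60 km slope with efficiency ε = 0.34: R = ε·F/W = 0.34 × 151.875 / 60000 m = 8.606e-04 mm/s.
R = 8.606e-04 × 3600 = 3.10 mm/hr.

R ≈ 3.10 mm/hr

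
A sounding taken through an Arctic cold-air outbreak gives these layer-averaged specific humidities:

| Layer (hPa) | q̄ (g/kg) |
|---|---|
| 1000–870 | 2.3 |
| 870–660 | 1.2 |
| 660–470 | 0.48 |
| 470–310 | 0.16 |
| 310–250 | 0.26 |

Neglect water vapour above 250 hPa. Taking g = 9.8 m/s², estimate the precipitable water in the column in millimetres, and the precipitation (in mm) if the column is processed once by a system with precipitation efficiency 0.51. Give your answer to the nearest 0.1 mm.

Precipitable water is the column-integrated vapour mass per unit area: PW = (1/g) Σ q̄ Δp, with q in kg/kg and Δp in Pa (1 kg/m² of water = 1 mm).
Layer 1000–870 hPa: Δp = 130 hPa = 13000 Pa, q̄ = 0.0023 kg/kg → 0.0023 × 13000 / 9.8 = 3.05 mm
Layer 870–660 hPa: Δp = 210 hPa = 21000 Pa, q̄ = 0.0012 kg/kg → 0.0012 × 21000 / 9.8 = 2.57 mm
Layer 660–470 hPa: Δp = 190 hPa = 19000 Pa, q̄ = 0.00048 kg/kg → 0.00048 × 19000 / 9.8 = 0.93 mm
Layer 470–310 hPa: Δp = 160 hPa = 16000 Pa, q̄ = 0.00016 kg/kg → 0.00016 × 16000 / 9.8 = 0.26 mm
Layer 310–250 hPa: Δp = 60 hPa = 6000 Pa, q̄ = 0.00026 kg/kg → 0.00026 × 6000 / 9.8 = 0.16 mm
PW = 3.05 + 2.57 + 0.93 + 0.26 + 0.16 = 6.97 ≈ 7.0 mm.
Precipitation = ε × PW = 0.51 × 7.0 = 3.6 mm.

PW ≈ 7.0 mm; precipitation ≈ 3.6 mm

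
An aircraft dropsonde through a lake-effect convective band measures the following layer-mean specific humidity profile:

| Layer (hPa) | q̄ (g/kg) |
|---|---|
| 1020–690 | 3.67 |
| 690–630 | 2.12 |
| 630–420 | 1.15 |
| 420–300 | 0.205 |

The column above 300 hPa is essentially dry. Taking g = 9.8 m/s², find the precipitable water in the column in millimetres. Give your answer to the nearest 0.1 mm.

Precipitable water is the column-integrated vapour mass per unit area: PW = (1/g) Σ q̄ Δp, with q in kg/kg and Δp in Pa (1 kg/m² of water = 1 mm).
Layer 1020–690 hPa: Δp = 330 hPa = 33000 Pa, q̄ = 0.00367 kg/kg → 0.00367 × 33000 / 9.8 = 12.36 mm
Layer 690–630 hPa: Δp = 60 hPa = 6000 Pa, q̄ = 0.00212 kg/kg → 0.00212 × 6000 / 9.8 = 1.30 mm
Layer 630–420 hPa: Δp = 210 hPa = 21000 Pa, q̄ = 0.00115 kg/kg → 0.00115 × 21000 / 9.8 = 2.46 mm
Layer 420–300 hPa: Δp = 120 hPa = 12000 Pa, q̄ = 0.000205 kg/kg → 0.000205 × 12000 / 9.8 = 0.25 mm
PW = 12.36 + 1.30 + 2.46 + 0.25 = 16.37 ≈ 16.4 mm.

PW ≈ 16.4 mm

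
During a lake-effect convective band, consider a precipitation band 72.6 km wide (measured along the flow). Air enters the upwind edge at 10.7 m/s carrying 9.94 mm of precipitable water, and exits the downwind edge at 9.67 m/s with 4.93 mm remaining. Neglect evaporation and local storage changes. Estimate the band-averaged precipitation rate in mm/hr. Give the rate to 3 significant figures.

Column moisture flux per unit crosswind length is F = V × PW.
Inflow: F_in = 10.7 × 9.94 = 106.358 mm·m/s
Outflow: F_out = 9.67 × 4.93 = 47.6731 mm·m/s
Steady-state rate R = (F_in − F_out)/L = (106.358 − 47.6731) / 72600 m = 8.083e-04 mm/s.
R = 8.083e-04 × 3600 = 2.91 mm/hr.

R ≈ 2.91 mm/hr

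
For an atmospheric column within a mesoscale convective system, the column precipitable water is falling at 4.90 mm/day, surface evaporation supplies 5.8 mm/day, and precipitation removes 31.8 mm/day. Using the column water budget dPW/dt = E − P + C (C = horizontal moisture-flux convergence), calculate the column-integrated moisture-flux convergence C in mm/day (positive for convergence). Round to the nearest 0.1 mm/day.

dPW/dt = -4.90 mm/day.
C = dPW/dt − E + P = (-4.90) − 5.8 + 31.8 = 21.1 mm/day.

C ≈ 21.1 mm/day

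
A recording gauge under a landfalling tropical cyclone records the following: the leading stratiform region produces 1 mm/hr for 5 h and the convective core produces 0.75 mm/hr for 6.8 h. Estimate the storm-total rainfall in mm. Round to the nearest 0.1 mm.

total ≈ 10.1 mm

Total = Σ Rᵢ Δtᵢ = 1 × 5 + 0.75 × 6.8
      = 5 + 5.1 = 10.1 mm.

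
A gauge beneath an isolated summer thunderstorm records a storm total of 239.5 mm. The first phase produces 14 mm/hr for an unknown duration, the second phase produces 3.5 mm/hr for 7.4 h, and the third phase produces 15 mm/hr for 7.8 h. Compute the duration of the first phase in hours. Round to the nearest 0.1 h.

duration ≈ 6.9 h

Known phases: 3.5 × 7.4 + 15 × 7.8 = 25.9 + 117 = 142.9 mm.
Remaining depth = 239.5 − 142.9 = 96.6 mm.
Duration = 96.6 / 14 = 6.9 h.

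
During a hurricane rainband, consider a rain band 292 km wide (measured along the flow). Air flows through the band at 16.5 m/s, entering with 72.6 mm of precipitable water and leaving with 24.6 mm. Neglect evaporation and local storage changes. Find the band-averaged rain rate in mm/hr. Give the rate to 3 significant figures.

Column moisture flux per unit crosswind length is F = V × PW.
Inflow: F_in = 16.5 × 72.6 = 1197.9 mm·m/s
Outflow: F_out = 16.5 × 24.6 = 405.9 mm·m/s
Steady-state rate R = (F_in − F_out)/L = (1197.9 − 405.9) / 292000 m = 2.712e-03 mm/s.
R = 2.712e-03 × 3600 = 9.76 mm/hr.

R ≈ 9.76 mm/hr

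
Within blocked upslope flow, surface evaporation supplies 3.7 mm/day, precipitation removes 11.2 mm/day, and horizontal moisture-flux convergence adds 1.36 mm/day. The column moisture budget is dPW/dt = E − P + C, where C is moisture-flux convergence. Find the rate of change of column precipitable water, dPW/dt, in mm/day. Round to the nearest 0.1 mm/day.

dPW/dt = E − P + C = 3.7 − 11.2 + (1.36) = -6.1 mm/day.

dPW/dt ≈ -6.1 mm/day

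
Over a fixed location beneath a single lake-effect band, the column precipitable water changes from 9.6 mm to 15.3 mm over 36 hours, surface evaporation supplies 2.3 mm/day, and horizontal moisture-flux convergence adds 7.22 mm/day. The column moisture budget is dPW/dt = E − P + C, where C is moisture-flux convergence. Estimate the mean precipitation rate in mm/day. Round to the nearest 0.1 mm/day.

P ≈ 5.7 mm/day

dPW/dt = (15.3 − 9.6) mm / (36/24 day) = +3.800 mm/day.
P = E + C − dPW/dt = 2.3 + (7.22) − (+3.800) = 5.7 mm/day.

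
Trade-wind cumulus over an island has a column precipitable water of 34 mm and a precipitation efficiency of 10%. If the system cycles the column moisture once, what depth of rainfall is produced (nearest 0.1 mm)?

Rainfall = ε × PW = 0.10 × 34 = 3.4 mm.

rainfall ≈ 3.4 mm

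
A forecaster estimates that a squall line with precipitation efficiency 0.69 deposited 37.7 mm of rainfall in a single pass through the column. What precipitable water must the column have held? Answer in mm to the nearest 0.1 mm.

PW = rainfall / ε = 37.7 / 0.69 = 54.6 mm.

PW ≈ 54.6 mm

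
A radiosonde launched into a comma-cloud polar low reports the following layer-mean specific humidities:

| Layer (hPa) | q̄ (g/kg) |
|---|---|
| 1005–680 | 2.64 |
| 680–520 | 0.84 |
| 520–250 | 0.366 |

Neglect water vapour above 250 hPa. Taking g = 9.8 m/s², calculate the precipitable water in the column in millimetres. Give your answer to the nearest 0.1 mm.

Precipitable water is the column-integrated vapour mass per unit area: PW = (1/g) Σ q̄ Δp, with q in kg/kg and Δp in Pa (1 kg/m² of water = 1 mm).
Layer 1005–680 hPa: Δp = 325 hPa = 32500 Pa, q̄ = 0.00264 kg/kg → 0.00264 × 32500 / 9.8 = 8.76 mm
Layer 680–520 hPa: Δp = 160 hPa = 16000 Pa, q̄ = 0.00084 kg/kg → 0.00084 × 16000 / 9.8 = 1.37 mm
Layer 520–250 hPa: Δp = 270 hPa = 27000 Pa, q̄ = 0.000366 kg/kg → 0.000366 × 27000 / 9.8 = 1.01 mm
PW = 8.76 + 1.37 + 1.01 = 11.14 ≈ 11.1 mm.

PW ≈ 11.1 mm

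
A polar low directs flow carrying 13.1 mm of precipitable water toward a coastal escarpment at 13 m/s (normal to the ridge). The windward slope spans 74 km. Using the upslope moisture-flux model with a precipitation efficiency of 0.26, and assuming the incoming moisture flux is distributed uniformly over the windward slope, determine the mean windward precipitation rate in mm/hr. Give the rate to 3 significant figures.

Incoming column moisture flux per unit ridge length: F = V × PW = 13 × 13.1 = 170.3 mm·m/s.
Spread over the 74 km slope with efficiency ε = 0.26: R = ε·F/W = 0.26 × 170.3 / 74000 m = 5.984e-04 mm/s.
R = 5.984e-04 × 3600 = 2.15 mm/hr.

R ≈ 2.15 mm/hr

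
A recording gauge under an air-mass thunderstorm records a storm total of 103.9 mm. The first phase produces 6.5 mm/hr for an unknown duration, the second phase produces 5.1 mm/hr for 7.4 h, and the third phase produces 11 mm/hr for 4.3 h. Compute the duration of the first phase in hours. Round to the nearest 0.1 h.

Known phases: 5.1 × 7.4 + 11 × 4.3 = 37.74 + 47.3 = 85.04 mm.
Remaining depth = 103.9 − 85.04 = 18.86 mm.
Duration = 18.86 / 6.5 = 2.9 h.

duration ≈ 2.9 h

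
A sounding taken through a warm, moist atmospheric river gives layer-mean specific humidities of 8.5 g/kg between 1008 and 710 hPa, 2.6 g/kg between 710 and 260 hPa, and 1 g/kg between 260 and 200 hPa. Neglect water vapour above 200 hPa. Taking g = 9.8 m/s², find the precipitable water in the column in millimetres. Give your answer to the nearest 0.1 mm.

PW ≈ 38.4 mm

Precipitable water is the column-integrated vapour mass per unit area: PW = (1/g) Σ q̄ Δp, with q in kg/kg and Δp in Pa (1 kg/m² of water = 1 mm).
Layer 1008–710 hPa: Δp = 298 hPa = 29800 Pa, q̄ = 0.0085 kg/kg → 0.0085 × 29800 / 9.8 = 25.85 mm
Layer 710–260 hPa: Δp = 450 hPa = 45000 Pa, q̄ = 0.0026 kg/kg → 0.0026 × 45000 / 9.8 = 11.94 mm
Layer 260–200 hPa: Δp = 60 hPa = 6000 Pa, q̄ = 0.001 kg/kg → 0.001 × 6000 / 9.8 = 0.61 mm
PW = 25.85 + 11.94 + 0.61 = 38.40 ≈ 38.4 mm.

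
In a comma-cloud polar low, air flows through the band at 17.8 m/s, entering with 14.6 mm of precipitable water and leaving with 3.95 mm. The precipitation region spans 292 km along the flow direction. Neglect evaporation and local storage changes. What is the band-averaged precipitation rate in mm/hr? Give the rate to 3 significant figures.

Column moisture flux per unit crosswind length is F = V × PW.
Inflow: F_in = 17.8 × 14.6 = 259.88 mm·m/s
Outflow: F_out = 17.8 × 3.95 = 70.31 mm·m/s
Steady-state rate R = (F_in − F_out)/L = (259.88 − 70.31) / 292000 m = 6.492e-04 mm/s.
R = 6.492e-04 × 3600 = 2.34 mm/hr.

R ≈ 2.34 mm/hr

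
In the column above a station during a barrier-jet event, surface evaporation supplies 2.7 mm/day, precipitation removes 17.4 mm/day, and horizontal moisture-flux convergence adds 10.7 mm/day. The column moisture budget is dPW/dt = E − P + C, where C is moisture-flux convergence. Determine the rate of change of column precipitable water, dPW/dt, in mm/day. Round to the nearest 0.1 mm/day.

dPW/dt = E − P + C = 2.7 − 17.4 + (10.7) = -4.0 mm/day.

dPW/dt ≈ -4.0 mm/day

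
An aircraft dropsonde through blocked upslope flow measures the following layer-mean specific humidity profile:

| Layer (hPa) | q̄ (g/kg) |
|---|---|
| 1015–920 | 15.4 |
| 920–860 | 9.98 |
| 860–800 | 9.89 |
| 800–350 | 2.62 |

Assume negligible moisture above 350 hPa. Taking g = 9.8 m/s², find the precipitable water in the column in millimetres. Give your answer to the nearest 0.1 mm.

PW ≈ 39.1 mm

Precipitable water is the column-integrated vapour mass per unit area: PW = (1/g) Σ q̄ Δp, with q in kg/kg and Δp in Pa (1 kg/m² of water = 1 mm).
Layer 1015–920 hPa: Δp = 95 hPa = 9500 Pa, q̄ = 0.0154 kg/kg → 0.0154 × 9500 / 9.8 = 14.93 mm
Layer 920–860 hPa: Δp = 60 hPa = 6000 Pa, q̄ = 0.00998 kg/kg → 0.00998 × 6000 / 9.8 = 6.11 mm
Layer 860–800 hPa: Δp = 60 hPa = 6000 Pa, q̄ = 0.00989 kg/kg → 0.00989 × 6000 / 9.8 = 6.06 mm
Layer 800–350 hPa: Δp = 450 hPa = 45000 Pa, q̄ = 0.00262 kg/kg → 0.00262 × 45000 / 9.8 = 12.03 mm
PW = 14.93 + 6.11 + 6.06 + 12.03 = 39.13 ≈ 39.1 mm.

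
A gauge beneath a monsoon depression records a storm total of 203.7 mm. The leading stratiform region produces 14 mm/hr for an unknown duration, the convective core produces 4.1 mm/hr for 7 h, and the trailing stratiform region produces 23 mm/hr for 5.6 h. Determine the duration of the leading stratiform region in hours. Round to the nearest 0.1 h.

duration ≈ 3.3 h

Known phases: 4.1 × 7 + 23 × 5.6 = 28.7 + 128.8 = 157.5 mm.
Remaining depth = 203.7 − 157.5 = 46.2 mm.
Duration = 46.2 / 14 = 3.3 h.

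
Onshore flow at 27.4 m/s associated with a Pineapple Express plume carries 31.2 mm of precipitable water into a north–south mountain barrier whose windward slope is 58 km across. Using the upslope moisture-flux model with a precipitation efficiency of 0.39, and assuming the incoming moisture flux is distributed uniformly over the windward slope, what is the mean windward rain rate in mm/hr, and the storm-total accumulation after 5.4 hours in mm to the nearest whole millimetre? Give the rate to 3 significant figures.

Incoming column moisture flux per unit ridge length: F = V × PW = 27.4 × 31.2 = 854.88 mm·m/s.
Spread over the 58 km slope with efficiency ε = 0.39: R = ε·F/W = 0.39 × 854.88 / 58000 m = 5.748e-03 mm/s.
R = 5.748e-03 × 3600 = 20.7 mm/hr.
Over 5.4 h: total = 20.7 × 5.4 = 111.78 ≈ 112 mm.

R ≈ 20.7 mm/hr; total ≈ 112 mm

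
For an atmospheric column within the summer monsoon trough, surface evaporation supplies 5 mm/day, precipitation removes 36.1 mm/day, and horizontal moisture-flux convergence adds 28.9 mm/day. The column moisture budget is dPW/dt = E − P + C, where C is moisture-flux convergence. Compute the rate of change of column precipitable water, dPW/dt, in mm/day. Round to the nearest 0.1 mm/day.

dPW/dt = E − P + C = 5 − 36.1 + (28.9) = -2.2 mm/day.

dPW/dt ≈ -2.2 mm/day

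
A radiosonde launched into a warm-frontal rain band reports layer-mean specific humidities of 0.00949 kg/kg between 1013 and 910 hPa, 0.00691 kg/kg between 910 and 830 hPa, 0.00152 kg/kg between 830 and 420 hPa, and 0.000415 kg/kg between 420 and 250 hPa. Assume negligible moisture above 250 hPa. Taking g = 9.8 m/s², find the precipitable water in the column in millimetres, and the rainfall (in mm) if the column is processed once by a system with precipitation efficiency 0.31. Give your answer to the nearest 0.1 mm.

Precipitable water is the column-integrated vapour mass per unit area: PW = (1/g) Σ q̄ Δp, with q in kg/kg and Δp in Pa (1 kg/m² of water = 1 mm).
Layer 1013–910 hPa: Δp = 103 hPa = 10300 Pa, q̄ = 0.00949 kg/kg → 0.00949 × 10300 / 9.8 = 9.97 mm
Layer 910–830 hPa: Δp = 80 hPa = 8000 Pa, q̄ = 0.00691 kg/kg → 0.00691 × 8000 / 9.8 = 5.64 mm
Layer 830–420 hPa: Δp = 410 hPa = 41000 Pa, q̄ = 0.00152 kg/kg → 0.00152 × 41000 / 9.8 = 6.36 mm
Layer 420–250 hPa: Δp = 170 hPa = 17000 Pa, q̄ = 0.000415 kg/kg → 0.000415 × 17000 / 9.8 = 0.72 mm
PW = 9.97 + 5.64 + 6.36 + 0.72 = 22.69 ≈ 22.7 mm.
Rainfall = ε × PW = 0.31 × 22.7 = 7.0 mm.

PW ≈ 22.7 mm; rainfall ≈ 7.0 mm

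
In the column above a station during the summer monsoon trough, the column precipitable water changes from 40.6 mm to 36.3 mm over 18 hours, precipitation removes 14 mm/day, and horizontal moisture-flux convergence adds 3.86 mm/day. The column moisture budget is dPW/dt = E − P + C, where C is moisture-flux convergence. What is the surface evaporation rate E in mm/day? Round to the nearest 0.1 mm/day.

E ≈ 4.4 mm/day

dPW/dt = (36.3 − 40.6) mm / (18/24 day) = -5.733 mm/day.
E = dPW/dt + P − C = (-5.733) + 14 − (3.86) = 4.4 mm/day.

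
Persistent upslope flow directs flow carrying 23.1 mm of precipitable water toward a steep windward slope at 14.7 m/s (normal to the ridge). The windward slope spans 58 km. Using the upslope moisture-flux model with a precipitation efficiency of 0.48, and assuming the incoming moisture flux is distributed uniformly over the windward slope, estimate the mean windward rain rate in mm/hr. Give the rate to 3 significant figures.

Incoming column moisture flux per unit ridge length: F = V × PW = 14.7 × 23.1 = 339.57 mm·m/s.
Spread over the 58 km slope with efficiency ε = 0.48: R = ε·F/W = 0.48 × 339.57 / 58000 m = 2.810e-03 mm/s.
R = 2.810e-03 × 3600 = 10.1 mm/hr.

R ≈ 10.1 mm/hr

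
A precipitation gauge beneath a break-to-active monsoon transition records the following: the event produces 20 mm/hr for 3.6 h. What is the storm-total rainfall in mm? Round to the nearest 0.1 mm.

Total = Σ Rᵢ Δtᵢ = 20 × 3.6
      = 72 = 72.0 mm.

total ≈ 72.0 mm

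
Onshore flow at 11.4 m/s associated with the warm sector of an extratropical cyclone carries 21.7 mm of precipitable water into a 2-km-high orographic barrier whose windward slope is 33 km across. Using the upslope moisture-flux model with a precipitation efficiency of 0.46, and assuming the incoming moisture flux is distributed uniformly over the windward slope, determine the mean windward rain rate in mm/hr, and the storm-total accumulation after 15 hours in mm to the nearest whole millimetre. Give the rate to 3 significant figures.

R ≈ 12.4 mm/hr; total ≈ 186 mm

Incoming column moisture flux per unit ridge length: F = V × PW = 11.4 × 21.7 = 247.38 mm·m/s.
Spread over the 33 km slope with efficiency ε = 0.46: R = ε·F/W = 0.46 × 247.38 / 33000 m = 3.448e-03 mm/s.
R = 3.448e-03 × 3600 = 12.4 mm/hr.
Over 15 h: total = 12.4 × 15 = 186 mm.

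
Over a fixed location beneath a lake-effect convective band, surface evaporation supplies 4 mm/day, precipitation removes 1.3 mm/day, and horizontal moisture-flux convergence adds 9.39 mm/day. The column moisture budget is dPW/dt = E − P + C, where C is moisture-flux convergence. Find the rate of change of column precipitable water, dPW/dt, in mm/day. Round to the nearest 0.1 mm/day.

dPW/dt = E − P + C = 4 − 1.3 + (9.39) = 12.1 mm/day.

dPW/dt ≈ 12.1 mm/day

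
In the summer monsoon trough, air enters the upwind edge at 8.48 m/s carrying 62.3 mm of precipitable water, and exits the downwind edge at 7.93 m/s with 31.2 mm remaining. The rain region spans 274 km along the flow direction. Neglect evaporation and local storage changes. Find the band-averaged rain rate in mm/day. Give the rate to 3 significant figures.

Column moisture flux per unit crosswind length is F = V × PW.
Inflow: F_in = 8.48 × 62.3 = 528.304 mm·m/s
Outflow: F_out = 7.93 × 31.2 = 247.416 mm·m/s
Steady-state rate R = (F_in − F_out)/L = (528.304 − 247.416) / 274000 m = 1.025e-03 mm/s.
R = 1.025e-03 × 3600 × 24 = 88.6 mm/day.

R ≈ 88.6 mm/day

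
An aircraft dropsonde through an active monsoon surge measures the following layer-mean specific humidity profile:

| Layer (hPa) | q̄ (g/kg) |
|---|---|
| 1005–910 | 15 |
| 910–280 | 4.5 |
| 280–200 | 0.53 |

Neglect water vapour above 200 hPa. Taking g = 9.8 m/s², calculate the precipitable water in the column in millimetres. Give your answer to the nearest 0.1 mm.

PW ≈ 43.9 mm

Precipitable water is the column-integrated vapour mass per unit area: PW = (1/g) Σ q̄ Δp, with q in kg/kg and Δp in Pa (1 kg/m² of water = 1 mm).
Layer 1005–910 hPa: Δp = 95 hPa = 9500 Pa, q̄ = 0.015 kg/kg → 0.015 × 9500 / 9.8 = 14.54 mm
Layer 910–280 hPa: Δp = 630 hPa = 63000 Pa, q̄ = 0.0045 kg/kg → 0.0045 × 63000 / 9.8 = 28.93 mm
Layer 280–200 hPa: Δp = 80 hPa = 8000 Pa, q̄ = 0.00053 kg/kg → 0.00053 × 8000 / 9.8 = 0.43 mm
PW = 14.54 + 28.93 + 0.43 = 43.90 ≈ 43.9 mm.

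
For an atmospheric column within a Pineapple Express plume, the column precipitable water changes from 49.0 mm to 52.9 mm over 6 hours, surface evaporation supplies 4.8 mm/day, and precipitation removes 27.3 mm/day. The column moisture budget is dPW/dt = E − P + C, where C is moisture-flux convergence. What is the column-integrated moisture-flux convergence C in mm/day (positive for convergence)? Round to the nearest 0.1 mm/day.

dPW/dt = (52.9 − 49.0) mm / (6/24 day) = +15.600 mm/day.
C = dPW/dt − E + P = (+15.600) − 4.8 + 27.3 = 38.1 mm/day.

C ≈ 38.1 mm/day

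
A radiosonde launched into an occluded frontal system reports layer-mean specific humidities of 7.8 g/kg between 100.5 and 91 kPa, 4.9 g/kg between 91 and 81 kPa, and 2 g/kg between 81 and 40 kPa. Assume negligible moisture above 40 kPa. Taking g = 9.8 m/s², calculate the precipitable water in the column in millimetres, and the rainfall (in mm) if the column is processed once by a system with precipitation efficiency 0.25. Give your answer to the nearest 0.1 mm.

Precipitable water is the column-integrated vapour mass per unit area: PW = (1/g) Σ q̄ Δp, with q in kg/kg and Δp in Pa (1 kg/m² of water = 1 mm).
Layer 100.5–91 kPa: Δp = 95 hPa = 9500 Pa, q̄ = 0.0078 kg/kg → 0.0078 × 9500 / 9.8 = 7.56 mm
Layer 91–81 kPa: Δp = 100 hPa = 10000 Pa, q̄ = 0.0049 kg/kg → 0.0049 × 10000 / 9.8 = 5.00 mm
Layer 81–40 kPa: Δp = 410 hPa = 41000 Pa, q̄ = 0.002 kg/kg → 0.002 × 41000 / 9.8 = 8.37 mm
PW = 7.56 + 5.00 + 8.37 = 20.93 ≈ 20.9 mm.
Rainfall = ε × PW = 0.25 × 20.9 = 5.2 mm.

PW ≈ 20.9 mm; rainfall ≈ 5.2 mm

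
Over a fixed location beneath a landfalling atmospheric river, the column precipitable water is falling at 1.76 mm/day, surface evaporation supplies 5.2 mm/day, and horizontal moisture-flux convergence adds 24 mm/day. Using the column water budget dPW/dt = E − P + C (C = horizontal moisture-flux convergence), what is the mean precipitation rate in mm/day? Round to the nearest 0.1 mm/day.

dPW/dt = -1.76 mm/day.
P = E + C − dPW/dt = 5.2 + (24) − (-1.76) = 31.0 mm/day.

P ≈ 31.0 mm/day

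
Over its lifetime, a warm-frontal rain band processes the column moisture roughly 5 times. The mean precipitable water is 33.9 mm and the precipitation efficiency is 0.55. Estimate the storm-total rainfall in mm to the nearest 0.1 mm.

Each cycle deposits ε × PW = 0.55 × 33.9 = 18.645 mm.
Over 5 cycles: 5 × 18.645 = 93.2 mm.

rainfall ≈ 93.2 mm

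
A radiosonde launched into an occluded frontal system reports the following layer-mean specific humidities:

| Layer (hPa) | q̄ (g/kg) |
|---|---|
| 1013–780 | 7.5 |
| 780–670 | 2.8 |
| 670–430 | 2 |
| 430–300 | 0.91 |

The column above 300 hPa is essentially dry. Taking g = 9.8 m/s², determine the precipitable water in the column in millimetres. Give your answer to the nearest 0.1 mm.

PW ≈ 27.1 mm

Precipitable water is the column-integrated vapour mass per unit area: PW = (1/g) Σ q̄ Δp, with q in kg/kg and Δp in Pa (1 kg/m² of water = 1 mm).
Layer 1013–780 hPa: Δp = 233 hPa = 23300 Pa, q̄ = 0.0075 kg/kg → 0.0075 × 23300 / 9.8 = 17.83 mm
Layer 780–670 hPa: Δp = 110 hPa = 11000 Pa, q̄ = 0.0028 kg/kg → 0.0028 × 11000 / 9.8 = 3.14 mm
Layer 670–430 hPa: Δp = 240 hPa = 24000 Pa, q̄ = 0.002 kg/kg → 0.002 × 24000 / 9.8 = 4.90 mm
Layer 430–300 hPa: Δp = 130 hPa = 13000 Pa, q̄ = 0.00091 kg/kg → 0.00091 × 13000 / 9.8 = 1.21 mm
PW = 17.83 + 3.14 + 4.90 + 1.21 = 27.08 ≈ 27.1 mm.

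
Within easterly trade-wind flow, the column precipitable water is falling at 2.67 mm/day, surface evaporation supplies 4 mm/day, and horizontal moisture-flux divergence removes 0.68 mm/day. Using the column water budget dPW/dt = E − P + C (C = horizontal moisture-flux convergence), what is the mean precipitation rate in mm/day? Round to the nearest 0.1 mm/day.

P ≈ 6.0 mm/day

dPW/dt = -2.67 mm/day.
P = E + C − dPW/dt = 4 + (-0.68) − (-2.67) = 6.0 mm/day.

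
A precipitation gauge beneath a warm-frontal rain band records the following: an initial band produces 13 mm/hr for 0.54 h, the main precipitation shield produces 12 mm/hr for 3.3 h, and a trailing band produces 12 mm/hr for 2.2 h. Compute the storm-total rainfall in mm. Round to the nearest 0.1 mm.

total ≈ 73.0 mm

Total = Σ Rᵢ Δtᵢ = 13 × 0.54 + 12 × 3.3 + 12 × 2.2
      = 7.02 + 39.6 + 26.4 = 73.0 mm.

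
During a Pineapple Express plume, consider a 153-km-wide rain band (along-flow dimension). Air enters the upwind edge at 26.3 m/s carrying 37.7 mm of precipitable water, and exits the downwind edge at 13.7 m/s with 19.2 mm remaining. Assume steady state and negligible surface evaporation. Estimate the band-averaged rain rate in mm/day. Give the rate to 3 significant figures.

R ≈ 411 mm/day

Column moisture flux per unit crosswind length is F = V × PW.
Inflow: F_in = 26.3 × 37.7 = 991.51 mm·m/s
Outflow: F_out = 13.7 × 19.2 = 263.04 mm·m/s
Steady-state rate R = (F_in − F_out)/L = (991.51 − 263.04) / 153000 m = 4.761e-03 mm/s.
R = 4.761e-03 × 3600 × 24 = 411 mm/day.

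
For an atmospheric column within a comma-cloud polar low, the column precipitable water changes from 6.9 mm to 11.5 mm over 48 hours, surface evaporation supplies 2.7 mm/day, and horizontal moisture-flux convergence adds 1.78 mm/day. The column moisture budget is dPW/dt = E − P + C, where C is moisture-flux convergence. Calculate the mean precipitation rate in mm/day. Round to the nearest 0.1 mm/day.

P ≈ 2.2 mm/day

dPW/dt = (11.5 − 6.9) mm / (48/24 day) = +2.300 mm/day.
P = E + C − dPW/dt = 2.7 + (1.78) − (+2.300) = 2.2 mm/day.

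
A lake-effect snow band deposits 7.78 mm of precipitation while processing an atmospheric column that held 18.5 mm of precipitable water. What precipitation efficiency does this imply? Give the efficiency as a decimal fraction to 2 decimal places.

ε = precipitation / PW = 7.78 / 18.5 = 0.42.

ε ≈ 0.42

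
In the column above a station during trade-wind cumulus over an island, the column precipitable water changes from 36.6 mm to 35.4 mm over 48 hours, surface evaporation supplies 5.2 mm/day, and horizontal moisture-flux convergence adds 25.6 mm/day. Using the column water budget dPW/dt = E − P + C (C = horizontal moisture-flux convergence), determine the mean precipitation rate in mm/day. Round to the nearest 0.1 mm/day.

dPW/dt = (35.4 − 36.6) mm / (48/24 day) = -0.600 mm/day.
P = E + C − dPW/dt = 5.2 + (25.6) − (-0.600) = 31.4 mm/day.

P ≈ 31.4 mm/day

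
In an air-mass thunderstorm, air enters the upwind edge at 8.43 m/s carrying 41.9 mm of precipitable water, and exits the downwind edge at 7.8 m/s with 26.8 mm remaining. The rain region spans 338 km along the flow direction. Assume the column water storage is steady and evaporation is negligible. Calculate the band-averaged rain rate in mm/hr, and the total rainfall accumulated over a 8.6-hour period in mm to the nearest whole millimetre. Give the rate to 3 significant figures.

Column moisture flux per unit crosswind length is F = V × PW.
Inflow: F_in = 8.43 × 41.9 = 353.217 mm·m/s
Outflow: F_out = 7.8 × 26.8 = 209.04 mm·m/s
Steady-state rate R = (F_in − F_out)/L = (353.217 − 209.04) / 338000 m = 4.266e-04 mm/s.
R = 4.266e-04 × 3600 = 1.54 mm/hr.
Over 8.6 h: total = 1.54 × 8.6 = 13.244 ≈ 13 mm.

R ≈ 1.54 mm/hr; total ≈ 13 mm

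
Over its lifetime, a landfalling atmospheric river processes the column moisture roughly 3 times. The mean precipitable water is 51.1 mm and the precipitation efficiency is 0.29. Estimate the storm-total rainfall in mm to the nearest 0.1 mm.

Each cycle deposits ε × PW = 0.29 × 51.1 = 14.819 mm.
Over 3 cycles: 3 × 14.819 = 44.5 mm.

rainfall ≈ 44.5 mm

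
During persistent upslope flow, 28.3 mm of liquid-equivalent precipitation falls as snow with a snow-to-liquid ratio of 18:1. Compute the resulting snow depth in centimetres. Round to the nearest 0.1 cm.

Snow depth = liquid × ratio = 28.3 mm × 18 = 509.4 mm = 50.9 cm.

snow depth ≈ 50.9 cm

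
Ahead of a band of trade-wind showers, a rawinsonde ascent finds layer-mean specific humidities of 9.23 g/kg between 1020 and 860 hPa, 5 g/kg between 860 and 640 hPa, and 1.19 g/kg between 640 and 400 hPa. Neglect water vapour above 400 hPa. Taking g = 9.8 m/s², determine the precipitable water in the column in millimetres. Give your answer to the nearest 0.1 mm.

PW ≈ 29.2 mm

Precipitable water is the column-integrated vapour mass per unit area: PW = (1/g) Σ q̄ Δp, with q in kg/kg and Δp in Pa (1 kg/m² of water = 1 mm).
Layer 1020–860 hPa: Δp = 160 hPa = 16000 Pa, q̄ = 0.00923 kg/kg → 0.00923 × 16000 / 9.8 = 15.07 mm
Layer 860–640 hPa: Δp = 220 hPa = 22000 Pa, q̄ = 0.005 kg/kg → 0.005 × 22000 / 9.8 = 11.22 mm
Layer 640–400 hPa: Δp = 240 hPa = 24000 Pa, q̄ = 0.00119 kg/kg → 0.00119 × 24000 / 9.8 = 2.91 mm
PW = 15.07 + 11.22 + 2.91 = 29.20 ≈ 29.2 mm.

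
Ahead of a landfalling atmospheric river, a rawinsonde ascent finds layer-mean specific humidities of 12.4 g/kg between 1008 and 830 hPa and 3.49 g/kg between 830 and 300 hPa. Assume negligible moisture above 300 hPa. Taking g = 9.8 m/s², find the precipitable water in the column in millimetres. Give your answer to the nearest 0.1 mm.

Precipitable water is the column-integrated vapour mass per unit area: PW = (1/g) Σ q̄ Δp, with q in kg/kg and Δp in Pa (1 kg/m² of water = 1 mm).
Layer 1008–830 hPa: Δp = 178 hPa = 17800 Pa, q̄ = 0.0124 kg/kg → 0.0124 × 17800 / 9.8 = 22.52 mm
Layer 830–300 hPa: Δp = 530 hPa = 53000 Pa, q̄ = 0.00349 kg/kg → 0.00349 × 53000 / 9.8 = 18.87 mm
PW = 22.52 + 18.87 = 41.39 ≈ 41.4 mm.

PW ≈ 41.4 mm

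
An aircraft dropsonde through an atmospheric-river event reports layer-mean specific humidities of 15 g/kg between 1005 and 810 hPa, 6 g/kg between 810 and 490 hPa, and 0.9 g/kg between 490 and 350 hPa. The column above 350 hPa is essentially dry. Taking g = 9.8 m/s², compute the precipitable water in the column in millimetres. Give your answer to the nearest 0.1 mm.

PW ≈ 50.7 mm

Precipitable water is the column-integrated vapour mass per unit area: PW = (1/g) Σ q̄ Δp, with q in kg/kg and Δp in Pa (1 kg/m² of water = 1 mm).
Layer 1005–810 hPa: Δp = 195 hPa = 19500 Pa, q̄ = 0.015 kg/kg → 0.015 × 19500 / 9.8 = 29.85 mm
Layer 810–490 hPa: Δp = 320 hPa = 32000 Pa, q̄ = 0.006 kg/kg → 0.006 × 32000 / 9.8 = 19.59 mm
Layer 490–350 hPa: Δp = 140 hPa = 14000 Pa, q̄ = 0.0009 kg/kg → 0.0009 × 14000 / 9.8 = 1.29 mm
PW = 29.85 + 19.59 + 1.29 = 50.73 ≈ 50.7 mm.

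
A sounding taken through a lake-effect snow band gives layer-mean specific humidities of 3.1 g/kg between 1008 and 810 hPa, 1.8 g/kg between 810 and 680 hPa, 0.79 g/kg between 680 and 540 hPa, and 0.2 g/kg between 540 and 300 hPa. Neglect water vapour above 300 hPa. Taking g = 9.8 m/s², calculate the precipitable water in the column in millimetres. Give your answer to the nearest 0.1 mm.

Precipitable water is the column-integrated vapour mass per unit area: PW = (1/g) Σ q̄ Δp, with q in kg/kg and Δp in Pa (1 kg/m² of water = 1 mm).
Layer 1008–810 hPa: Δp = 198 hPa = 19800 Pa, q̄ = 0.0031 kg/kg → 0.0031 × 19800 / 9.8 = 6.26 mm
Layer 810–680 hPa: Δp = 130 hPa = 13000 Pa, q̄ = 0.0018 kg/kg → 0.0018 × 13000 / 9.8 = 2.39 mm
Layer 680–540 hPa: Δp = 140 hPa = 14000 Pa, q̄ = 0.00079 kg/kg → 0.00079 × 14000 / 9.8 = 1.13 mm
Layer 540–300 hPa: Δp = 240 hPa = 24000 Pa, q̄ = 0.0002 kg/kg → 0.0002 × 24000 / 9.8 = 0.49 mm
PW = 6.26 + 2.39 + 1.13 + 0.49 = 10.27 ≈ 10.3 mm.

PW ≈ 10.3 mm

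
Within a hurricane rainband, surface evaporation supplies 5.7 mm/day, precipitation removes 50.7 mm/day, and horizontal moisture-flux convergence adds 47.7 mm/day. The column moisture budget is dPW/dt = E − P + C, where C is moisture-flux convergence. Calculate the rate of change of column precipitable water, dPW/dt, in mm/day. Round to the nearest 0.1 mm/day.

dPW/dt = E − P + C = 5.7 − 50.7 + (47.7) = 2.7 mm/day.

dPW/dt ≈ 2.7 mm/day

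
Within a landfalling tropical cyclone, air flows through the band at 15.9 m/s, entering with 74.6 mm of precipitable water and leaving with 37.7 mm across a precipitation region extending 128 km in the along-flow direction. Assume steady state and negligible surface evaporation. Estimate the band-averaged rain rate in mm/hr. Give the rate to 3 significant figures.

R ≈ 16.5 mm/hr

Column moisture flux per unit crosswind length is F = V × PW.
Inflow: F_in = 15.9 × 74.6 = 1186.14 mm·m/s
Outflow: F_out = 15.9 × 37.7 = 599.43 mm·m/s
Steady-state rate R = (F_in − F_out)/L = (1186.14 − 599.43) / 128000 m = 4.584e-03 mm/s.
R = 4.584e-03 × 3600 = 16.5 mm/hr.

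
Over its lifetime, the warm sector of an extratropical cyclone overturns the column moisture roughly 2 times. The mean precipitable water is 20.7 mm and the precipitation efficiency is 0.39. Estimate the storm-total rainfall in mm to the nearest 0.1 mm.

rainfall ≈ 16.1 mm

Each cycle deposits ε × PW = 0.39 × 20.7 = 8.073 mm.
Over 2 cycles: 2 × 8.073 = 16.1 mm.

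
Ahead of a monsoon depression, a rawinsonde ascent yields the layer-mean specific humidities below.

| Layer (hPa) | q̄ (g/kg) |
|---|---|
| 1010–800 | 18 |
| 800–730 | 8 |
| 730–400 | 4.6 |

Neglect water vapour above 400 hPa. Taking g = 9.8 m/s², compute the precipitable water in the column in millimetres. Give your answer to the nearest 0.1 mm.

Precipitable water is the column-integrated vapour mass per unit area: PW = (1/g) Σ q̄ Δp, with q in kg/kg and Δp in Pa (1 kg/m² of water = 1 mm).
Layer 1010–800 hPa: Δp = 210 hPa = 21000 Pa, q̄ = 0.018 kg/kg → 0.018 × 21000 / 9.8 = 38.57 mm
Layer 800–730 hPa: Δp = 70 hPa = 7000 Pa, q̄ = 0.008 kg/kg → 0.008 × 7000 / 9.8 = 5.71 mm
Layer 730–400 hPa: Δp = 330 hPa = 33000 Pa, q̄ = 0.0046 kg/kg → 0.0046 × 33000 / 9.8 = 15.49 mm
PW = 38.57 + 5.71 + 15.49 = 59.77 ≈ 59.8 mm.

PW ≈ 59.8 mm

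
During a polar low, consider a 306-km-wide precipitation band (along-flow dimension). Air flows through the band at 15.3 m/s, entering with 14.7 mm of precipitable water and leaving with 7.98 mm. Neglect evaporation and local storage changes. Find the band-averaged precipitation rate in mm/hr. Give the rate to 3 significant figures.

Column moisture flux per unit crosswind length is F = V × PW.
Inflow: F_in = 15.3 × 14.7 = 224.91 mm·m/s
Outflow: F_out = 15.3 × 7.98 = 122.094 mm·m/s
Steady-state rate R = (F_in − F_out)/L = (224.91 − 122.094) / 306000 m = 3.360e-04 mm/s.
R = 3.360e-04 × 3600 = 1.21 mm/hr.

R ≈ 1.21 mm/hr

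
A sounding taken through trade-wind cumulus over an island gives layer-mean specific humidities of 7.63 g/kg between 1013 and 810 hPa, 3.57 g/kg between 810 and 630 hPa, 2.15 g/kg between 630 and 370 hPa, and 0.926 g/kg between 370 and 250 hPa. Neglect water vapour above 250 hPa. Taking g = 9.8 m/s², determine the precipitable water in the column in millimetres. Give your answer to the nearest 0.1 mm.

PW ≈ 29.2 mm

Precipitable water is the column-integrated vapour mass per unit area: PW = (1/g) Σ q̄ Δp, with q in kg/kg and Δp in Pa (1 kg/m² of water = 1 mm).
Layer 1013–810 hPa: Δp = 203 hPa = 20300 Pa, q̄ = 0.00763 kg/kg → 0.00763 × 20300 / 9.8 = 15.80 mm
Layer 810–630 hPa: Δp = 180 hPa = 18000 Pa, q̄ = 0.00357 kg/kg → 0.00357 × 18000 / 9.8 = 6.56 mm
Layer 630–370 hPa: Δp = 260 hPa = 26000 Pa, q̄ = 0.00215 kg/kg → 0.00215 × 26000 / 9.8 = 5.70 mm
Layer 370–250 hPa: Δp = 120 hPa = 12000 Pa, q̄ = 0.000926 kg/kg → 0.000926 × 12000 / 9.8 = 1.13 mm
PW = 15.80 + 6.56 + 5.70 + 1.13 = 29.19 ≈ 29.2 mm.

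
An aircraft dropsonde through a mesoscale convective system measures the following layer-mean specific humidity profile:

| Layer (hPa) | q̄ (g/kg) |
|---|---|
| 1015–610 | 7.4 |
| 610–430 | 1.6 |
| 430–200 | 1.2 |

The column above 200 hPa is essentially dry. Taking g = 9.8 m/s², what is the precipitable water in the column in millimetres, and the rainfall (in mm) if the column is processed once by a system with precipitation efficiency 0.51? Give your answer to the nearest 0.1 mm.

PW ≈ 36.3 mm; rainfall ≈ 18.5 mm

Precipitable water is the column-integrated vapour mass per unit area: PW = (1/g) Σ q̄ Δp, with q in kg/kg and Δp in Pa (1 kg/m² of water = 1 mm).
Layer 1015–610 hPa: Δp = 405 hPa = 40500 Pa, q̄ = 0.0074 kg/kg → 0.0074 × 40500 / 9.8 = 30.58 mm
Layer 610–430 hPa: Δp = 180 hPa = 18000 Pa, q̄ = 0.0016 kg/kg → 0.0016 × 18000 / 9.8 = 2.94 mm
Layer 430–200 hPa: Δp = 230 hPa = 23000 Pa, q̄ = 0.0012 kg/kg → 0.0012 × 23000 / 9.8 = 2.82 mm
PW = 30.58 + 2.94 + 2.82 = 36.34 ≈ 36.3 mm.
Rainfall = ε × PW = 0.51 × 36.3 = 18.5 mm.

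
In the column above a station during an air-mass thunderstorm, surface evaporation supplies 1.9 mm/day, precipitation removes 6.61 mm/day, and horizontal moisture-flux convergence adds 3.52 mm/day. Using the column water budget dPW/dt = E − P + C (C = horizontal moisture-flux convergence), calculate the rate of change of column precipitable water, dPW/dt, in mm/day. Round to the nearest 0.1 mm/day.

dPW/dt ≈ -1.2 mm/day

dPW/dt = E − P + C = 1.9 − 6.61 + (3.52) = -1.2 mm/day.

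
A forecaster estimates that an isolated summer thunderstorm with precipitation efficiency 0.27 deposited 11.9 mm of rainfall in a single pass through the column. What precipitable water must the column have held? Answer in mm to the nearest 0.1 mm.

PW = rainfall / ε = 11.9 / 0.27 = 44.1 mm.

PW ≈ 44.1 mm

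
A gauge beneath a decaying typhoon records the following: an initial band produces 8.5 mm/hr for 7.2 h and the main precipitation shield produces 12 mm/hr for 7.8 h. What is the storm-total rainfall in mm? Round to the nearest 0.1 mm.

total ≈ 154.8 mm

Total = Σ Rᵢ Δtᵢ = 8.5 × 7.2 + 12 × 7.8
      = 61.2 + 93.6 = 154.8 mm.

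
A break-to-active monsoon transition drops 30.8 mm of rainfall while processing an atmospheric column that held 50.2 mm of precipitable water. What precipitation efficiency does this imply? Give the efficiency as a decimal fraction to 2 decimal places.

ε = rainfall / PW = 30.8 / 50.2 = 0.61.

ε ≈ 0.61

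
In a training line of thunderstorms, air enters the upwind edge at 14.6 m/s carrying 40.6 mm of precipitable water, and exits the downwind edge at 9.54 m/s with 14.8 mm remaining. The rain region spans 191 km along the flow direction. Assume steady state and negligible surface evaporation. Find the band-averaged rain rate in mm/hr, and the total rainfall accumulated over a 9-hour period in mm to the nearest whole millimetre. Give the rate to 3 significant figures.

R ≈ 8.51 mm/hr; total ≈ 77 mm

Column moisture flux per unit crosswind length is F = V × PW.
Inflow: F_in = 14.6 × 40.6 = 592.76 mm·m/s
Outflow: F_out = 9.54 × 14.8 = 141.192 mm·m/s
Steady-state rate R = (F_in − F_out)/L = (592.76 − 141.192) / 191000 m = 2.364e-03 mm/s.
R = 2.364e-03 × 3600 = 8.51 mm/hr.
Over 9 h: total = 8.51 × 9 = 76.59 ≈ 77 mm.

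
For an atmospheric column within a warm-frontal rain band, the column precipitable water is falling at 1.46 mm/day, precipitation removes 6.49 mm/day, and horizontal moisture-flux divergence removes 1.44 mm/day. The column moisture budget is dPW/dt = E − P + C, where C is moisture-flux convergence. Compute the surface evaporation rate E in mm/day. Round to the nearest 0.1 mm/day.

E ≈ 6.5 mm/day

dPW/dt = -1.46 mm/day.
E = dPW/dt + P − C = (-1.46) + 6.49 − (-1.44) = 6.5 mm/day.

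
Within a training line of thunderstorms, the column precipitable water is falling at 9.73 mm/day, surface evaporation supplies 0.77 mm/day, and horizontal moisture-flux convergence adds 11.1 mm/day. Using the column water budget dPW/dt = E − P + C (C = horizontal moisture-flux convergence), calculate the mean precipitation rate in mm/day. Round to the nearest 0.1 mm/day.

P ≈ 21.6 mm/day

dPW/dt = -9.73 mm/day.
P = E + C − dPW/dt = 0.77 + (11.1) − (-9.73) = 21.6 mm/day.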